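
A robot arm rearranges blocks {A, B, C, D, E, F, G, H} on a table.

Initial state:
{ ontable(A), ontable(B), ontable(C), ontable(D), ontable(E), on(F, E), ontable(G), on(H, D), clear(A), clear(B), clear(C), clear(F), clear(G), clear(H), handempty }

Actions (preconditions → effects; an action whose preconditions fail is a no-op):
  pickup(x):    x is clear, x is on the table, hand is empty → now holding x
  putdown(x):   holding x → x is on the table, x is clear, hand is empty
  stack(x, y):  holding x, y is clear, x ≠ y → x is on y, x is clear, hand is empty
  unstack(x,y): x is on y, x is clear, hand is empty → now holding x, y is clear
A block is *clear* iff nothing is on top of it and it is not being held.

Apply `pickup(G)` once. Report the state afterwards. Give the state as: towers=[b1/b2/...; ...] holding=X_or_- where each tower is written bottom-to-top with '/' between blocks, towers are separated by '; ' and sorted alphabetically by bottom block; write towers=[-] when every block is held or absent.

before: towers=[A; B; C; D/H; E/F; G] holding=-
pre[pickup(G)]: clear(G) ok, ontable(G) ok, handempty ok
all met → apply pickup(G)
after:  towers=[A; B; C; D/H; E/F] holding=G

towers=[A; B; C; D/H; E/F] holding=G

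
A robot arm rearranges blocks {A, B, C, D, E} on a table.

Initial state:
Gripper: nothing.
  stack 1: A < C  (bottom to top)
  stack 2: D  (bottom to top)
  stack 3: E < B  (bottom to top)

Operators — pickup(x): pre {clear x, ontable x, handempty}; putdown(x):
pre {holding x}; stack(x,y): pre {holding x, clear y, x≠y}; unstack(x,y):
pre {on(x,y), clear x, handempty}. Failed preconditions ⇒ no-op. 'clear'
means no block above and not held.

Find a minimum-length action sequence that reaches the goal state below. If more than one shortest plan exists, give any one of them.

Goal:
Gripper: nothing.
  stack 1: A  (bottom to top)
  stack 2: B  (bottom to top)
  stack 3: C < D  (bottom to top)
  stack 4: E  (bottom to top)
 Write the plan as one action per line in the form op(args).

step 1 (unstack(B, E)): towers=[A/C; D; E] holding=B
step 2 (putdown(B)): towers=[A/C; B; D; E] holding=-
step 3 (unstack(C, A)): towers=[A; B; D; E] holding=C
step 4 (putdown(C)): towers=[A; B; C; D; E] holding=-
step 5 (pickup(D)): towers=[A; B; C; E] holding=D
step 6 (stack(D, C)): towers=[A; B; C/D; E] holding=-
goal check: towers=[A; B; C/D; E] holding=- — reached (length 6, optimal by BFS)

unstack(B, E)
putdown(B)
unstack(C, A)
putdown(C)
pickup(D)
stack(D, C)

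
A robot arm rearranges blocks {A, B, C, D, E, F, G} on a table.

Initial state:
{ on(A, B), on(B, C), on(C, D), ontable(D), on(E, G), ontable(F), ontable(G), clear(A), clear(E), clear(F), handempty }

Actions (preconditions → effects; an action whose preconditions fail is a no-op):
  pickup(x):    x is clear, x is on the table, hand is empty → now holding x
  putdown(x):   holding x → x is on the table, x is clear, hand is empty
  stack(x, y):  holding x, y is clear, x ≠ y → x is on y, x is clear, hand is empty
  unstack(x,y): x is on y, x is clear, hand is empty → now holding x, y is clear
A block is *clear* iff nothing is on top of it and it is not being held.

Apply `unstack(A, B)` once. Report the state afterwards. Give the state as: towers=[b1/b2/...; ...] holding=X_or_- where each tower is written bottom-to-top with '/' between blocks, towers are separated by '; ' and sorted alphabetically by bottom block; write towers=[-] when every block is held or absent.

before: towers=[D/C/B/A; F; G/E] holding=-
pre[unstack(A, B)]: on(A,B) ✓, clear(A) ✓, handempty ✓
all met → apply unstack(A, B)
after:  towers=[D/C/B; F; G/E] holding=A

towers=[D/C/B; F; G/E] holding=A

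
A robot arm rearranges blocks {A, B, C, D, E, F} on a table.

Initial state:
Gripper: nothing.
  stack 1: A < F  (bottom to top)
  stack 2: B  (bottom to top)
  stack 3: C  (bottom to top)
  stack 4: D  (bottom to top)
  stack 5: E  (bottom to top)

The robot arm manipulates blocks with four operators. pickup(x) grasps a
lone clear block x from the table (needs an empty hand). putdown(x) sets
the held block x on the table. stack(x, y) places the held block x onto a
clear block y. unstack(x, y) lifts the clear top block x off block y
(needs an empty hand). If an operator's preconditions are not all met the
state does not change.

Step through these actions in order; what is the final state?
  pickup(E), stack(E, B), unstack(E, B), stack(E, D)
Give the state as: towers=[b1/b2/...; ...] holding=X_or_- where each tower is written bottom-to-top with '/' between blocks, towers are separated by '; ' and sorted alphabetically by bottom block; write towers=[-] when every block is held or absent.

step 1 (pickup(E)): towers=[A/F; B; C; D] holding=E
step 2 (stack(E, B)): towers=[A/F; B/E; C; D] holding=-
step 3 (unstack(E, B)): towers=[A/F; B; C; D] holding=E
step 4 (stack(E, D)): towers=[A/F; B; C; D/E] holding=-

towers=[A/F; B; C; D/E] holding=-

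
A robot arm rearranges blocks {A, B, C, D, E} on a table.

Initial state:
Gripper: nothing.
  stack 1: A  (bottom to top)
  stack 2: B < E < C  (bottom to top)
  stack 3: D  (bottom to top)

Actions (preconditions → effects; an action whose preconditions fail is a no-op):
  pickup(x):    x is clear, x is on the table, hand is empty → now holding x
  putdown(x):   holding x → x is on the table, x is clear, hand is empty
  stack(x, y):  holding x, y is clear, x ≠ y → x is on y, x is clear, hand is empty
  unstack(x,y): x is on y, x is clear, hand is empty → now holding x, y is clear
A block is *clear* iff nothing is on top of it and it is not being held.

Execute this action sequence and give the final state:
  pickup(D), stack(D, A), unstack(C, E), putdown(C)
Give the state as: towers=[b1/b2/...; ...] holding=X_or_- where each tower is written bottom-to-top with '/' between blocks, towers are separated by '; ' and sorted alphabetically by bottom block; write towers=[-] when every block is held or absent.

towers=[A/D; B/E; C] holding=-

step 1 (pickup(D)): towers=[A; B/E/C] holding=D
step 2 (stack(D, A)): towers=[A/D; B/E/C] holding=-
step 3 (unstack(C, E)): towers=[A/D; B/E] holding=C
step 4 (putdown(C)): towers=[A/D; B/E; C] holding=-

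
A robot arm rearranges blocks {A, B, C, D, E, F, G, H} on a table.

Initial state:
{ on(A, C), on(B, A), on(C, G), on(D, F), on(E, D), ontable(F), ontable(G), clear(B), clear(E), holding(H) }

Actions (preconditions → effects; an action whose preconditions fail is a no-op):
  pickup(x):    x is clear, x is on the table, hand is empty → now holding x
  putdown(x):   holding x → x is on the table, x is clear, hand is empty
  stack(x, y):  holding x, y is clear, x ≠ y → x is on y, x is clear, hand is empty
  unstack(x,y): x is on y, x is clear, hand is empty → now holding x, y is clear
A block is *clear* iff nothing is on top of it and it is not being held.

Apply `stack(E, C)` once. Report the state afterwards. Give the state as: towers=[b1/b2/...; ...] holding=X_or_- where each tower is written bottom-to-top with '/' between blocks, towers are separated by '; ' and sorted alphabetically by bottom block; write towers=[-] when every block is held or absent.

towers=[F/D/E; G/C/A/B] holding=H

before: towers=[F/D/E; G/C/A/B] holding=H
pre[stack(E, C)]: holding(E) ✗, clear(C) ✗, E≠C ✓
holding(E), clear(C) unmet → stack(E, C) is a no-op
after:  towers=[F/D/E; G/C/A/B] holding=H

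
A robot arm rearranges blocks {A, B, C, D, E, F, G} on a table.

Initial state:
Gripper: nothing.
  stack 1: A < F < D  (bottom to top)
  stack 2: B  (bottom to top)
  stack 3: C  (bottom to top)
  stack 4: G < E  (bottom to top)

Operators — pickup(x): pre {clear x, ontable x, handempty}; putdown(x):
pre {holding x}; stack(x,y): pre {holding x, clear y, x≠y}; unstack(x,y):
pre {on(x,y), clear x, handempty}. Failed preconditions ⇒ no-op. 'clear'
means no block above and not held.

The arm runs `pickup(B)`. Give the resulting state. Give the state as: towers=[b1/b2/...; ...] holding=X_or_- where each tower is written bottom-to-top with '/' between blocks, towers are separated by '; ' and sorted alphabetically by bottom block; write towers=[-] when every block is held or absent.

before: towers=[A/F/D; B; C; G/E] holding=-
pre[pickup(B)]: clear(B) yes, ontable(B) yes, handempty yes
all met → apply pickup(B)
after:  towers=[A/F/D; C; G/E] holding=B

towers=[A/F/D; C; G/E] holding=B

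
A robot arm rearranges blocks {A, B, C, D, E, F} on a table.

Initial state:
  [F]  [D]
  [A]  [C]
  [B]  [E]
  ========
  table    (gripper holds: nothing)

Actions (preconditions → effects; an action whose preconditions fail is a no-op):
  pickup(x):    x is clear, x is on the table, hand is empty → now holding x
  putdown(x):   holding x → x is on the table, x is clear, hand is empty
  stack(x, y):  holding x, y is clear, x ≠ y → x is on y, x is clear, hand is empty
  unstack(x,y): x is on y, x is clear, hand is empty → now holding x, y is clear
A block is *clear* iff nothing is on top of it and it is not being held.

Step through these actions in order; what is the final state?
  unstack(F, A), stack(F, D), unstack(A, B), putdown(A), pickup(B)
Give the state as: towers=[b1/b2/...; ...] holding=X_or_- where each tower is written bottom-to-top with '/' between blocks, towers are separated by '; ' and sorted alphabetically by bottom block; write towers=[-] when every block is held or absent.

towers=[A; E/C/D/F] holding=B

step 1 (unstack(F, A)): towers=[B/A; E/C/D] holding=F
step 2 (stack(F, D)): towers=[B/A; E/C/D/F] holding=-
step 3 (unstack(A, B)): towers=[B; E/C/D/F] holding=A
step 4 (putdown(A)): towers=[A; B; E/C/D/F] holding=-
step 5 (pickup(B)): towers=[A; E/C/D/F] holding=B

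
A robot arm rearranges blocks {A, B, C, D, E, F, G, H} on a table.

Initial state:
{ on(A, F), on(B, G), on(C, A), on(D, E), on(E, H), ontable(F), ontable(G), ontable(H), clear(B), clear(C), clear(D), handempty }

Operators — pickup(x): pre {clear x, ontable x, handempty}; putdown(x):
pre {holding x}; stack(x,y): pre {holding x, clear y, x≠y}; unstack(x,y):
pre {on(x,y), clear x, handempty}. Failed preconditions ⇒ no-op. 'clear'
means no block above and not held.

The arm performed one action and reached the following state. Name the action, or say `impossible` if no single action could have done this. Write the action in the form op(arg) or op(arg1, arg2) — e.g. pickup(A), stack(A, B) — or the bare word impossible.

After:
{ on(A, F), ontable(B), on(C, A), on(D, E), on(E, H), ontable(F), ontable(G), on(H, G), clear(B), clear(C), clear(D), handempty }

target: towers=[B; F/A/C; G/H/E/D] holding=-
     unstack(B, G) → towers=[F/A/C; G; H/E/D] holding=B
     unstack(D, E) → towers=[F/A/C; G/B; H/E] holding=D
     unstack(C, A) → towers=[F/A; G/B; H/E/D] holding=C
none of the 3 applicable actions match → impossible

impossible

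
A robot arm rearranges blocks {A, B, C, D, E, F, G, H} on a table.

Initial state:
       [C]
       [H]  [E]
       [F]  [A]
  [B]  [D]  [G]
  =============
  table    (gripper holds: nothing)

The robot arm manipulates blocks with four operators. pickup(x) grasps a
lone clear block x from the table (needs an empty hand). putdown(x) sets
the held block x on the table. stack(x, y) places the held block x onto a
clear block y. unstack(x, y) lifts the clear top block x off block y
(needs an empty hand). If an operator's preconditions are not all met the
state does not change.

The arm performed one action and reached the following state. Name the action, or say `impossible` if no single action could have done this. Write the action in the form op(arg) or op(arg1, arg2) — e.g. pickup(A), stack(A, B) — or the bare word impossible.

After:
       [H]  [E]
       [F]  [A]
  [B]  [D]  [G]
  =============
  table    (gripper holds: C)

unstack(C, H)

target: towers=[B; D/F/H; G/A/E] holding=C
     unstack(E, A) → towers=[B; D/F/H/C; G/A] holding=E
         pickup(B) → towers=[D/F/H/C; G/A/E] holding=B
     unstack(C, H) → towers=[B; D/F/H; G/A/E] holding=C  ← match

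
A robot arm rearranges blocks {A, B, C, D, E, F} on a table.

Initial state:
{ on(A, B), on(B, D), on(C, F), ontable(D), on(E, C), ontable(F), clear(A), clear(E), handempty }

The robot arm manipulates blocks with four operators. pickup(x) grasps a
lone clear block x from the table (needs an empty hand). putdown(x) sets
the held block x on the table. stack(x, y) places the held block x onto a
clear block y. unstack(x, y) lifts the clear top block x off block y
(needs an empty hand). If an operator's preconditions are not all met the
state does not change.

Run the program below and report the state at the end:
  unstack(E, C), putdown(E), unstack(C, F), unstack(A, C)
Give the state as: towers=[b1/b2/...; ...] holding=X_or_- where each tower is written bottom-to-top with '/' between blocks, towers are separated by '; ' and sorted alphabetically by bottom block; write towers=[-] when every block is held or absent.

towers=[D/B/A; E; F] holding=C

step 1 (unstack(E, C)): towers=[D/B/A; F/C] holding=E
step 2 (putdown(E)): towers=[D/B/A; E; F/C] holding=-
step 3 (unstack(C, F)): towers=[D/B/A; E; F] holding=C
step 4 (unstack(A, C)) [no-op]: towers=[D/B/A; E; F] holding=C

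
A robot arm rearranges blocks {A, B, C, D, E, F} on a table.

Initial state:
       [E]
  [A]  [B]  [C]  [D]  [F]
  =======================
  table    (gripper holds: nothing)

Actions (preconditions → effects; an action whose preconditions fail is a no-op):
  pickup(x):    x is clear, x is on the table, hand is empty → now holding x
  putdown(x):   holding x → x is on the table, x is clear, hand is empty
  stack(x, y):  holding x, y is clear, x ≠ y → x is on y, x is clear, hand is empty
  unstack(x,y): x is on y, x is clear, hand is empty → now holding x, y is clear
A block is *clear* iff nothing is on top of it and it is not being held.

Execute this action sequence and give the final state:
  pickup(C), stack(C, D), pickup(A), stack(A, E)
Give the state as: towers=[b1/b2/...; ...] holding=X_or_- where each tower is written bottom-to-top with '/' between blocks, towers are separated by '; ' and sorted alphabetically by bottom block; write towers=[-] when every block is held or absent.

step 1 (pickup(C)): towers=[A; B/E; D; F] holding=C
step 2 (stack(C, D)): towers=[A; B/E; D/C; F] holding=-
step 3 (pickup(A)): towers=[B/E; D/C; F] holding=A
step 4 (stack(A, E)): towers=[B/E/A; D/C; F] holding=-

towers=[B/E/A; D/C; F] holding=-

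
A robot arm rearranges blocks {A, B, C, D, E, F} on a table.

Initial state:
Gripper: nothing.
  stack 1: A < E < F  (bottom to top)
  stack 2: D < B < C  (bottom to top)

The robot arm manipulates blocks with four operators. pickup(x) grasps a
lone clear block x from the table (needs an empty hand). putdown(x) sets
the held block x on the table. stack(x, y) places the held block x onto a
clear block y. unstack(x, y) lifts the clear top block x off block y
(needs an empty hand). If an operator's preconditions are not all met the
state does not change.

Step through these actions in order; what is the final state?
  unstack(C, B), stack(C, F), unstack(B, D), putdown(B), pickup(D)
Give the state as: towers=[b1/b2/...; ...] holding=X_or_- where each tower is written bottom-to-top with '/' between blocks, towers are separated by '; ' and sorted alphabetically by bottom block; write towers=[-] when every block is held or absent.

step 1 (unstack(C, B)): towers=[A/E/F; D/B] holding=C
step 2 (stack(C, F)): towers=[A/E/F/C; D/B] holding=-
step 3 (unstack(B, D)): towers=[A/E/F/C; D] holding=B
step 4 (putdown(B)): towers=[A/E/F/C; B; D] holding=-
step 5 (pickup(D)): towers=[A/E/F/C; B] holding=D

towers=[A/E/F/C; B] holding=D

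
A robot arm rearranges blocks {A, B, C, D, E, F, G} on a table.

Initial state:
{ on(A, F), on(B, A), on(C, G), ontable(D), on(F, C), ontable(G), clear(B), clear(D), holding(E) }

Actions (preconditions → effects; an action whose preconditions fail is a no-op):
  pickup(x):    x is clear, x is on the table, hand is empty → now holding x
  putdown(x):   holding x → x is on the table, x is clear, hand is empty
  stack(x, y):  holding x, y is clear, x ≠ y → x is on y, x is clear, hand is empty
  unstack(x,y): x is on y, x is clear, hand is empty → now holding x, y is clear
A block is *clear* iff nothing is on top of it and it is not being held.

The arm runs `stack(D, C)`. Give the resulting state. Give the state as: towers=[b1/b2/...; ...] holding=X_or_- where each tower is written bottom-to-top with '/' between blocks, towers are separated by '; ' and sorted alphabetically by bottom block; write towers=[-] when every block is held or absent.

before: towers=[D; G/C/F/A/B] holding=E
pre[stack(D, C)]: holding(D) fail, clear(C) fail, D≠C ok
holding(D), clear(C) unmet → stack(D, C) is a no-op
after:  towers=[D; G/C/F/A/B] holding=E

towers=[D; G/C/F/A/B] holding=E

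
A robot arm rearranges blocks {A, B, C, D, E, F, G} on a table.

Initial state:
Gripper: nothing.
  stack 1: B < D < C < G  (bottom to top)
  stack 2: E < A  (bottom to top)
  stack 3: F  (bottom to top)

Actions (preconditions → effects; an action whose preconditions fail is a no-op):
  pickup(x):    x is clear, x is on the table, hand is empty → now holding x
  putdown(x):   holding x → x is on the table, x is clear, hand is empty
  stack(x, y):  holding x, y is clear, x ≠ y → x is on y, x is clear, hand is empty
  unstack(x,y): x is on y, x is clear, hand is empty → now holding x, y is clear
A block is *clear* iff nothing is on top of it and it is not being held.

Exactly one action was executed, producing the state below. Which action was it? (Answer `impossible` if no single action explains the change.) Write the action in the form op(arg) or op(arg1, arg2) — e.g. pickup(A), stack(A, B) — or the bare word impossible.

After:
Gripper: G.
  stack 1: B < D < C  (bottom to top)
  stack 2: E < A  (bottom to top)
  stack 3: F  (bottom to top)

target: towers=[B/D/C; E/A; F] holding=G
         pickup(F) → towers=[B/D/C/G; E/A] holding=F
     unstack(G, C) → towers=[B/D/C; E/A; F] holding=G  ← match
     unstack(A, E) → towers=[B/D/C/G; E; F] holding=A

unstack(G, C)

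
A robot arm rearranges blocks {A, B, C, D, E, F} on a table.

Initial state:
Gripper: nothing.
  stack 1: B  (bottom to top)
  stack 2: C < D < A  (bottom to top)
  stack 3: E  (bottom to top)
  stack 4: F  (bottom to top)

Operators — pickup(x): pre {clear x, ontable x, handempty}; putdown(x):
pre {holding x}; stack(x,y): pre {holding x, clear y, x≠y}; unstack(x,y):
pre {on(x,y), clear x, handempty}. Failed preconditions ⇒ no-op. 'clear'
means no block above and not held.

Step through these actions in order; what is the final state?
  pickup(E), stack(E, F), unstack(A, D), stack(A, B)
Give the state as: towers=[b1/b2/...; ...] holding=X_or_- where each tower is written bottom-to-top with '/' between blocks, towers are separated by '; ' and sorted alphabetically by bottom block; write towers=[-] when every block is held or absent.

step 1 (pickup(E)): towers=[B; C/D/A; F] holding=E
step 2 (stack(E, F)): towers=[B; C/D/A; F/E] holding=-
step 3 (unstack(A, D)): towers=[B; C/D; F/E] holding=A
step 4 (stack(A, B)): towers=[B/A; C/D; F/E] holding=-

towers=[B/A; C/D; F/E] holding=-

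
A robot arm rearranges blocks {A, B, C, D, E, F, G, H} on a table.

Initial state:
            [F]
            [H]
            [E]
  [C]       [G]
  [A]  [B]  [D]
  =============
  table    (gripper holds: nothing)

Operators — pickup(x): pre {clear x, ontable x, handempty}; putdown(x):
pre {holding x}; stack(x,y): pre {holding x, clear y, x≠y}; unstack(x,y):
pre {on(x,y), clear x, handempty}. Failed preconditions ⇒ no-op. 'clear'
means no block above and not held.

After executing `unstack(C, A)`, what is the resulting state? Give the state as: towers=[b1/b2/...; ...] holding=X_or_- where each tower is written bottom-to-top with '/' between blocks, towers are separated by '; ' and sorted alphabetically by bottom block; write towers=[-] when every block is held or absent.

towers=[A; B; D/G/E/H/F] holding=C

before: towers=[A/C; B; D/G/E/H/F] holding=-
pre[unstack(C, A)]: on(C,A) ok, clear(C) ok, handempty ok
all met → apply unstack(C, A)
after:  towers=[A; B; D/G/E/H/F] holding=C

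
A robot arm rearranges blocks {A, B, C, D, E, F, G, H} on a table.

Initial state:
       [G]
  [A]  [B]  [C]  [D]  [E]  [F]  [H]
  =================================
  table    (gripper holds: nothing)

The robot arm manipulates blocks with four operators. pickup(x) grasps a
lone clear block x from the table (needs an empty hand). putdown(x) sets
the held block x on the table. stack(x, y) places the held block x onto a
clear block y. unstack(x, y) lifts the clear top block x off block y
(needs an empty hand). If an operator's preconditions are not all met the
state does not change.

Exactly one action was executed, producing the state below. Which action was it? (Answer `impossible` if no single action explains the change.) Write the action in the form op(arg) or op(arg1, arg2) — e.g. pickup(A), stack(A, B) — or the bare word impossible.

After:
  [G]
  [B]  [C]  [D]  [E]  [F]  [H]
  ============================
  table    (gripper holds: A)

pickup(A)

target: towers=[B/G; C; D; E; F; H] holding=A
     unstack(G, B) → towers=[A; B; C; D; E; F; H] holding=G
         pickup(A) → towers=[B/G; C; D; E; F; H] holding=A  ← match
         pickup(E) → towers=[A; B/G; C; D; F; H] holding=E
         pickup(H) → towers=[A; B/G; C; D; E; F] holding=H
         pickup(F) → towers=[A; B/G; C; D; E; H] holding=F
         pickup(D) → towers=[A; B/G; C; E; F; H] holding=D
         pickup(C) → towers=[A; B/G; D; E; F; H] holding=C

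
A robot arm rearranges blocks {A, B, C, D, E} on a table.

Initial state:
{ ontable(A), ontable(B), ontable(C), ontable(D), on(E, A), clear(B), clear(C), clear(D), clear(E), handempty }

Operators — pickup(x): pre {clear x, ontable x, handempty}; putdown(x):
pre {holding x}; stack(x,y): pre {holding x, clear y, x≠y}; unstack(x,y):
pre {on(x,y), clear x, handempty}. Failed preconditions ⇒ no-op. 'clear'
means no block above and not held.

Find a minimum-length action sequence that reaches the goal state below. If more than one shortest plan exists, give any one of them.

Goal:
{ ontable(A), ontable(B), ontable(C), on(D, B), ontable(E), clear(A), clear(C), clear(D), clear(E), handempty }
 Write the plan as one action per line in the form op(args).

pickup(D)
stack(D, B)
unstack(E, A)
putdown(E)

step 1 (pickup(D)): towers=[A/E; B; C] holding=D
step 2 (stack(D, B)): towers=[A/E; B/D; C] holding=-
step 3 (unstack(E, A)): towers=[A; B/D; C] holding=E
step 4 (putdown(E)): towers=[A; B/D; C; E] holding=-
goal check: towers=[A; B/D; C; E] holding=- — reached (length 4, optimal by BFS)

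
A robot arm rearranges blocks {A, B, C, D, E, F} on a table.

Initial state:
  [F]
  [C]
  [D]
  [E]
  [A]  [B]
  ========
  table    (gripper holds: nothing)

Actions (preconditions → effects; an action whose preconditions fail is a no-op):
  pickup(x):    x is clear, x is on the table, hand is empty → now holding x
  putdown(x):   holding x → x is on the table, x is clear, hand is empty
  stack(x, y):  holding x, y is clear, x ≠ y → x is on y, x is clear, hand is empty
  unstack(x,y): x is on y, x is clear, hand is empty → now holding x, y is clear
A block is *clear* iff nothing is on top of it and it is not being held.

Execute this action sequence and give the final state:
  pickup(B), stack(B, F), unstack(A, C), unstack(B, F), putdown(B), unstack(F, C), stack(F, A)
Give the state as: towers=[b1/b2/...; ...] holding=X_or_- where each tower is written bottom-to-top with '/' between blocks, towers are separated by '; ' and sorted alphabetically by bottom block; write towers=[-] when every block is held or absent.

towers=[A/E/D/C; B] holding=F

step 1 (pickup(B)): towers=[A/E/D/C/F] holding=B
step 2 (stack(B, F)): towers=[A/E/D/C/F/B] holding=-
step 3 (unstack(A, C)) [no-op]: towers=[A/E/D/C/F/B] holding=-
step 4 (unstack(B, F)): towers=[A/E/D/C/F] holding=B
step 5 (putdown(B)): towers=[A/E/D/C/F; B] holding=-
step 6 (unstack(F, C)): towers=[A/E/D/C; B] holding=F
step 7 (stack(F, A)) [no-op]: towers=[A/E/D/C; B] holding=F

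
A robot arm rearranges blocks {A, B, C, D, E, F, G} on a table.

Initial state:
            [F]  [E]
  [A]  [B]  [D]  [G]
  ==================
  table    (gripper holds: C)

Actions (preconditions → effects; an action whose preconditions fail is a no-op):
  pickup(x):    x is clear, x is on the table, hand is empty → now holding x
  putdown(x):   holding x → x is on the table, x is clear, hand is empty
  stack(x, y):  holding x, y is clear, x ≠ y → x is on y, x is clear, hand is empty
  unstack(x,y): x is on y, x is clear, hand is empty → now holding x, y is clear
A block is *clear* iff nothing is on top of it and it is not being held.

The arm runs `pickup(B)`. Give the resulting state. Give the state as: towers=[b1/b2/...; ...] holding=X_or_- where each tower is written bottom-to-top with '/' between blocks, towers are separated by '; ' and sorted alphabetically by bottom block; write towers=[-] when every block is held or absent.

before: towers=[A; B; D/F; G/E] holding=C
pre[pickup(B)]: clear(B) ok, ontable(B) ok, handempty fail
handempty unmet → pickup(B) is a no-op
after:  towers=[A; B; D/F; G/E] holding=C

towers=[A; B; D/F; G/E] holding=C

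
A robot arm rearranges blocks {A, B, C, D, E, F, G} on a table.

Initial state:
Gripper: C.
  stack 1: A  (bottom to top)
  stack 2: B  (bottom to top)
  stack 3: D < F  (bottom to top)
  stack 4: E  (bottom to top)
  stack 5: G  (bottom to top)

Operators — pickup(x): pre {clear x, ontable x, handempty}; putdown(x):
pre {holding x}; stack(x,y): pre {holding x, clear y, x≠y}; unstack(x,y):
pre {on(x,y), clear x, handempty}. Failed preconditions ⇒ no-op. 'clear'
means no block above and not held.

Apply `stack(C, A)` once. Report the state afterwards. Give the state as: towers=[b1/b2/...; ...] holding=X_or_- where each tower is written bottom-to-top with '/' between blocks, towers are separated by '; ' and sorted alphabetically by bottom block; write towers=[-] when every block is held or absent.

before: towers=[A; B; D/F; E; G] holding=C
pre[stack(C, A)]: holding(C) ✓, clear(A) ✓, C≠A ✓
all met → apply stack(C, A)
after:  towers=[A/C; B; D/F; E; G] holding=-

towers=[A/C; B; D/F; E; G] holding=-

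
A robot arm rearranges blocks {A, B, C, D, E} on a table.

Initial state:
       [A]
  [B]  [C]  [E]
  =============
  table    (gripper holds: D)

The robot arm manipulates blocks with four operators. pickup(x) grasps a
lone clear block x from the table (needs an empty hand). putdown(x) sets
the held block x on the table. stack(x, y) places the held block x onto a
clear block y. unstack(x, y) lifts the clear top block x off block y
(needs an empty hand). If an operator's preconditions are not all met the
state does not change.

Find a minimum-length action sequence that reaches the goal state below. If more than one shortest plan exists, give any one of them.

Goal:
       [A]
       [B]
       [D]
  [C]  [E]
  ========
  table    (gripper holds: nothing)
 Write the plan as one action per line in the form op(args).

step 1 (stack(D, E)): towers=[B; C/A; E/D] holding=-
step 2 (pickup(B)): towers=[C/A; E/D] holding=B
step 3 (stack(B, D)): towers=[C/A; E/D/B] holding=-
step 4 (unstack(A, C)): towers=[C; E/D/B] holding=A
step 5 (stack(A, B)): towers=[C; E/D/B/A] holding=-
goal check: towers=[C; E/D/B/A] holding=- — reached (length 5, optimal by BFS)

stack(D, E)
pickup(B)
stack(B, D)
unstack(A, C)
stack(A, B)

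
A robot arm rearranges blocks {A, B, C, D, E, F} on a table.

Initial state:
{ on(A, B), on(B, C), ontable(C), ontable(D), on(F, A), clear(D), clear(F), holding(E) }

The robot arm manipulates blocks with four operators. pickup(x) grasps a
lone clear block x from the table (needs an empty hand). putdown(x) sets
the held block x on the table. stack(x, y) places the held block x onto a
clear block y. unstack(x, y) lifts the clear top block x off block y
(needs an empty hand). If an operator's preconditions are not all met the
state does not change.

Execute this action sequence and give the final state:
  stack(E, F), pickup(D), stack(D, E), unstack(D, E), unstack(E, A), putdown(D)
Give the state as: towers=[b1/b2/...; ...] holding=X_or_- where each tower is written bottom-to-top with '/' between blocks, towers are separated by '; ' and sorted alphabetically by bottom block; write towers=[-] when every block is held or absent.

towers=[C/B/A/F/E; D] holding=-

step 1 (stack(E, F)): towers=[C/B/A/F/E; D] holding=-
step 2 (pickup(D)): towers=[C/B/A/F/E] holding=D
step 3 (stack(D, E)): towers=[C/B/A/F/E/D] holding=-
step 4 (unstack(D, E)): towers=[C/B/A/F/E] holding=D
step 5 (unstack(E, A)) [no-op]: towers=[C/B/A/F/E] holding=D
step 6 (putdown(D)): towers=[C/B/A/F/E; D] holding=-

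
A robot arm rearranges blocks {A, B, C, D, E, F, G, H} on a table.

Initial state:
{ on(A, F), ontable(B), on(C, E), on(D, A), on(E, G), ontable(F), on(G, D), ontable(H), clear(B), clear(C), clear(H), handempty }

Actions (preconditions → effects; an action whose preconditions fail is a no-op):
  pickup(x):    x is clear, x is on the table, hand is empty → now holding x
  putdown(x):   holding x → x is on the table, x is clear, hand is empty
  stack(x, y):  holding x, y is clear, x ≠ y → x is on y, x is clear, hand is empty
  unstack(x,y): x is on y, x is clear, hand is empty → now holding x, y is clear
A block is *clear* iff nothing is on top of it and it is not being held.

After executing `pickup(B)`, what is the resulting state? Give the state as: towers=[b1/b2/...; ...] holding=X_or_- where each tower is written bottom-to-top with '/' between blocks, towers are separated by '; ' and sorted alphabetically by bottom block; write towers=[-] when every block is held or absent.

towers=[F/A/D/G/E/C; H] holding=B

before: towers=[B; F/A/D/G/E/C; H] holding=-
pre[pickup(B)]: clear(B) yes, ontable(B) yes, handempty yes
all met → apply pickup(B)
after:  towers=[F/A/D/G/E/C; H] holding=B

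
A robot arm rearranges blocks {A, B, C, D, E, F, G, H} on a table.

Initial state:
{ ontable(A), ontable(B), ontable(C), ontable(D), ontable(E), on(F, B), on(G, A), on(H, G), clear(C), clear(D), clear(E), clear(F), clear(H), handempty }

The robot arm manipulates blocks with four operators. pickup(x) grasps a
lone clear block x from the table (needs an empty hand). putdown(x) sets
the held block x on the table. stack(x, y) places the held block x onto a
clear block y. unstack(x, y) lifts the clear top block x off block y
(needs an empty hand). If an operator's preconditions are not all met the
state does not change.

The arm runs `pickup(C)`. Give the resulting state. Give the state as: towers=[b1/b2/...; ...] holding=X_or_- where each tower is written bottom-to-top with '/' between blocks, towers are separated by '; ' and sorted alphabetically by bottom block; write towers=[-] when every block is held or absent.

before: towers=[A/G/H; B/F; C; D; E] holding=-
pre[pickup(C)]: clear(C) yes, ontable(C) yes, handempty yes
all met → apply pickup(C)
after:  towers=[A/G/H; B/F; D; E] holding=C

towers=[A/G/H; B/F; D; E] holding=C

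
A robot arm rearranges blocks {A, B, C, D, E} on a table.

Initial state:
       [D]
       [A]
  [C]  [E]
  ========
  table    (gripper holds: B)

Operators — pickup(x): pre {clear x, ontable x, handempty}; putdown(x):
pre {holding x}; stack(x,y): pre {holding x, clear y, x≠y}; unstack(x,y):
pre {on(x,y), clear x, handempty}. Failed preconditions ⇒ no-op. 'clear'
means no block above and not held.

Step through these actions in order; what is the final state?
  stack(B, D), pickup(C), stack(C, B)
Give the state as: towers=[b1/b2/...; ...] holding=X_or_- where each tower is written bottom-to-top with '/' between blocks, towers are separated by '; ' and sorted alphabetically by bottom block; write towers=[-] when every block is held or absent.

towers=[E/A/D/B/C] holding=-

step 1 (stack(B, D)): towers=[C; E/A/D/B] holding=-
step 2 (pickup(C)): towers=[E/A/D/B] holding=C
step 3 (stack(C, B)): towers=[E/A/D/B/C] holding=-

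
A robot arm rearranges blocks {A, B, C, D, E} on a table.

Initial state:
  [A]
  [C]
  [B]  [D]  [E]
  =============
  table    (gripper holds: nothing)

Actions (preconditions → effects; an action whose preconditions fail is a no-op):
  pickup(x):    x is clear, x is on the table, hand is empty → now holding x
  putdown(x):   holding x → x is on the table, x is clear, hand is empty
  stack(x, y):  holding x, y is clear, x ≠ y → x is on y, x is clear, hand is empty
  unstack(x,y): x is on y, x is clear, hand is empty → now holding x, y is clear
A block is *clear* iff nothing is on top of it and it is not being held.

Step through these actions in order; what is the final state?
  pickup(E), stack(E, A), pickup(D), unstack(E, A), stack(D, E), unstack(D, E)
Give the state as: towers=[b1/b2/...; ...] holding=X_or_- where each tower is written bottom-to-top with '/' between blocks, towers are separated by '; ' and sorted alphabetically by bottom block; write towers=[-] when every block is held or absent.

towers=[B/C/A/E] holding=D

step 1 (pickup(E)): towers=[B/C/A; D] holding=E
step 2 (stack(E, A)): towers=[B/C/A/E; D] holding=-
step 3 (pickup(D)): towers=[B/C/A/E] holding=D
step 4 (unstack(E, A)) [no-op]: towers=[B/C/A/E] holding=D
step 5 (stack(D, E)): towers=[B/C/A/E/D] holding=-
step 6 (unstack(D, E)): towers=[B/C/A/E] holding=D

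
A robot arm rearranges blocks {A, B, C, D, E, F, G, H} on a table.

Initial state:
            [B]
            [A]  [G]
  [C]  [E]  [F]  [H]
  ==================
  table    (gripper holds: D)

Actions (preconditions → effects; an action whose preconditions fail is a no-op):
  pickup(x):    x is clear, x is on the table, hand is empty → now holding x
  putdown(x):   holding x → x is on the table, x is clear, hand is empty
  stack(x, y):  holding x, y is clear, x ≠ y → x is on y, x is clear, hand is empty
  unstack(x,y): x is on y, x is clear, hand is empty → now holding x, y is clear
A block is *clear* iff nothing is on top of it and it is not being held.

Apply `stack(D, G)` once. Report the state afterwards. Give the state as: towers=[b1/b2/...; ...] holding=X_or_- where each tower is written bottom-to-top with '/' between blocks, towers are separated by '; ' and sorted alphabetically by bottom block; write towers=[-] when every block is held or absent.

before: towers=[C; E; F/A/B; H/G] holding=D
pre[stack(D, G)]: holding(D) yes, clear(G) yes, D≠G yes
all met → apply stack(D, G)
after:  towers=[C; E; F/A/B; H/G/D] holding=-

towers=[C; E; F/A/B; H/G/D] holding=-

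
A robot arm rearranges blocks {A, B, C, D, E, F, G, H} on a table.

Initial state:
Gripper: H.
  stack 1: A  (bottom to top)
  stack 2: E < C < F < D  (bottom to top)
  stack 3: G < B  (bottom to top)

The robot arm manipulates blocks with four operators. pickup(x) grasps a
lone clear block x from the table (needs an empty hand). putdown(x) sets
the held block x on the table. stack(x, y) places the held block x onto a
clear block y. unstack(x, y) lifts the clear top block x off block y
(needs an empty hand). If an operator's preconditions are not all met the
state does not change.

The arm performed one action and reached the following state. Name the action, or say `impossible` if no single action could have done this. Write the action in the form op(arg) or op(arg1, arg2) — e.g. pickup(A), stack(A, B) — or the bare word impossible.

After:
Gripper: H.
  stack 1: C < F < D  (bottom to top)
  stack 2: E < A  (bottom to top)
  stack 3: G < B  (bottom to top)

impossible

target: towers=[C/F/D; E/A; G/B] holding=H
        putdown(H) → towers=[A; E/C/F/D; G/B; H] holding=-
       stack(H, A) → towers=[A/H; E/C/F/D; G/B] holding=-
       stack(H, B) → towers=[A; E/C/F/D; G/B/H] holding=-
       stack(H, D) → towers=[A; E/C/F/D/H; G/B] holding=-
none of the 4 applicable actions match → impossible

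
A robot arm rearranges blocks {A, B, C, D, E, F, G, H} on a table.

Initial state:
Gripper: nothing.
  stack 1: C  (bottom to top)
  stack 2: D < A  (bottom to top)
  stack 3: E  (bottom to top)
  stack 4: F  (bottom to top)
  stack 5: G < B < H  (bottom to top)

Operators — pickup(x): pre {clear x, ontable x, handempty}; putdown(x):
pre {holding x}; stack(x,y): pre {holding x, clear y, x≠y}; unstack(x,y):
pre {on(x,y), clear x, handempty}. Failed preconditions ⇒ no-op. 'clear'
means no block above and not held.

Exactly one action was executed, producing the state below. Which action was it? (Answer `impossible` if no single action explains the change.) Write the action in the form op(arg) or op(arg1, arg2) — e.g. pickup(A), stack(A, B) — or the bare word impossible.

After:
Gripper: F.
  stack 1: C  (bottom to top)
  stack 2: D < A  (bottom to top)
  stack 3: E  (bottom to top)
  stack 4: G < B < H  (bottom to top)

pickup(F)

target: towers=[C; D/A; E; G/B/H] holding=F
     unstack(A, D) → towers=[C; D; E; F; G/B/H] holding=A
         pickup(E) → towers=[C; D/A; F; G/B/H] holding=E
     unstack(H, B) → towers=[C; D/A; E; F; G/B] holding=H
         pickup(F) → towers=[C; D/A; E; G/B/H] holding=F  ← match
         pickup(C) → towers=[D/A; E; F; G/B/H] holding=C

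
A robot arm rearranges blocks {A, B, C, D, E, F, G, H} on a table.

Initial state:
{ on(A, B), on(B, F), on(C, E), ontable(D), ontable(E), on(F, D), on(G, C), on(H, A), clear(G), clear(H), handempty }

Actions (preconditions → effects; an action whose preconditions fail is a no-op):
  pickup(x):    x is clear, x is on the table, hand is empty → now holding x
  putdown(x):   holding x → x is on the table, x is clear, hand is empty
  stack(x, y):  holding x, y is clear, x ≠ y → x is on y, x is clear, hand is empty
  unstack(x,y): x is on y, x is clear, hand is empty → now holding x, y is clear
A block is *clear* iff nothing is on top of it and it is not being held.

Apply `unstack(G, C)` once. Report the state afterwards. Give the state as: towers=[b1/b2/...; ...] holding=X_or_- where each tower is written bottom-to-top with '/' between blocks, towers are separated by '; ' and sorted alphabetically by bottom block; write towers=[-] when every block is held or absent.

before: towers=[D/F/B/A/H; E/C/G] holding=-
pre[unstack(G, C)]: on(G,C) yes, clear(G) yes, handempty yes
all met → apply unstack(G, C)
after:  towers=[D/F/B/A/H; E/C] holding=G

towers=[D/F/B/A/H; E/C] holding=G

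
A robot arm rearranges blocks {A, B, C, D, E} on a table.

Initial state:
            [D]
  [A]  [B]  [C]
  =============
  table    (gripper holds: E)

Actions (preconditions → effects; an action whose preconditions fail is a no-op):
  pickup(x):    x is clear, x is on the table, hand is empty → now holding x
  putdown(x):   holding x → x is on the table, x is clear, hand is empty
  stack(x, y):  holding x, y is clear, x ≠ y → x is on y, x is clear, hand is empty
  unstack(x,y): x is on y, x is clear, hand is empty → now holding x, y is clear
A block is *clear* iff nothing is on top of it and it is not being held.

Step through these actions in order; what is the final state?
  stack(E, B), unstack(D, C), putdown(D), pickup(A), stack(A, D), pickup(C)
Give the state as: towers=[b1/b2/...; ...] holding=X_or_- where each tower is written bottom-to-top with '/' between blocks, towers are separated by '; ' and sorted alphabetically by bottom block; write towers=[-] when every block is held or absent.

step 1 (stack(E, B)): towers=[A; B/E; C/D] holding=-
step 2 (unstack(D, C)): towers=[A; B/E; C] holding=D
step 3 (putdown(D)): towers=[A; B/E; C; D] holding=-
step 4 (pickup(A)): towers=[B/E; C; D] holding=A
step 5 (stack(A, D)): towers=[B/E; C; D/A] holding=-
step 6 (pickup(C)): towers=[B/E; D/A] holding=C

towers=[B/E; D/A] holding=C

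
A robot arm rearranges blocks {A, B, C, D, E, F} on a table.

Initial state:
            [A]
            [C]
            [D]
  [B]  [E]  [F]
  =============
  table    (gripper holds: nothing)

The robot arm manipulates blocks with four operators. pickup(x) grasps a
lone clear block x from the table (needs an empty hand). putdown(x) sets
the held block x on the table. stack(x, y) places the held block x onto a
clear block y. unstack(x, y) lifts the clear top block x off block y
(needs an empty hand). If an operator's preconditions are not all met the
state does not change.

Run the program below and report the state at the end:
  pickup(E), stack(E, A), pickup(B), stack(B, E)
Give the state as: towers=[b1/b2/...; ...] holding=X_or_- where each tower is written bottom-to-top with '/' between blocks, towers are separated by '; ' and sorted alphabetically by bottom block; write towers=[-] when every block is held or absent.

towers=[F/D/C/A/E/B] holding=-

step 1 (pickup(E)): towers=[B; F/D/C/A] holding=E
step 2 (stack(E, A)): towers=[B; F/D/C/A/E] holding=-
step 3 (pickup(B)): towers=[F/D/C/A/E] holding=B
step 4 (stack(B, E)): towers=[F/D/C/A/E/B] holding=-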